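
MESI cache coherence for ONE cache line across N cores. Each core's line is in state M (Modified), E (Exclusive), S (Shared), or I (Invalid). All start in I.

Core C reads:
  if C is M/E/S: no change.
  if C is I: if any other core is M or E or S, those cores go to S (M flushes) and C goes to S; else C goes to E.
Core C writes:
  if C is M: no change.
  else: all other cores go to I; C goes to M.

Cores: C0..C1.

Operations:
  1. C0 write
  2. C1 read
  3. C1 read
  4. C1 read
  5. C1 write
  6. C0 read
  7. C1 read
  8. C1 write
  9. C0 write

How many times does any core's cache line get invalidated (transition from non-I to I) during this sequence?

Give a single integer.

Op 1: C0 write [C0 write: invalidate none -> C0=M] -> [M,I] (invalidations this op: 0; running total: 0)
Op 2: C1 read [C1 read from I: others=['C0=M'] -> C1=S, others downsized to S] -> [S,S] (invalidations this op: 0; running total: 0)
Op 3: C1 read [C1 read: already in S, no change] -> [S,S] (invalidations this op: 0; running total: 0)
Op 4: C1 read [C1 read: already in S, no change] -> [S,S] (invalidations this op: 0; running total: 0)
Op 5: C1 write [C1 write: invalidate ['C0=S'] -> C1=M] -> [I,M] (invalidations this op: 1; running total: 1)
Op 6: C0 read [C0 read from I: others=['C1=M'] -> C0=S, others downsized to S] -> [S,S] (invalidations this op: 0; running total: 1)
Op 7: C1 read [C1 read: already in S, no change] -> [S,S] (invalidations this op: 0; running total: 1)
Op 8: C1 write [C1 write: invalidate ['C0=S'] -> C1=M] -> [I,M] (invalidations this op: 1; running total: 2)
Op 9: C0 write [C0 write: invalidate ['C1=M'] -> C0=M] -> [M,I] (invalidations this op: 1; running total: 3)

Answer: 3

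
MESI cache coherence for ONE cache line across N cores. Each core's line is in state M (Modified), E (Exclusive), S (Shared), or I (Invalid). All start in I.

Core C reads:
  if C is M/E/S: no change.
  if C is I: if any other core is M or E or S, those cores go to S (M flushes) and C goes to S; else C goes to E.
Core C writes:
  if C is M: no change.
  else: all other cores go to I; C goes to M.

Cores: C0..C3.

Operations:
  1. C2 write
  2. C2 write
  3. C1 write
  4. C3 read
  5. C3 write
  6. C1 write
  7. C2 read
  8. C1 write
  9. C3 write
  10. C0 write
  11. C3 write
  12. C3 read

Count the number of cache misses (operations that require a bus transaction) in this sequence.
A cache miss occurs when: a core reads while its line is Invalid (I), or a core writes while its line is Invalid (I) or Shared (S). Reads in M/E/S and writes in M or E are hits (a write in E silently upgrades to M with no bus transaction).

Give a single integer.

Op 1: C2 write [C2 write: invalidate none -> C2=M] -> [I,I,M,I] [MISS #1: write from I]
Op 2: C2 write [C2 write: already M (modified), no change] -> [I,I,M,I] [hit: write from M]
Op 3: C1 write [C1 write: invalidate ['C2=M'] -> C1=M] -> [I,M,I,I] [MISS #2: write from I]
Op 4: C3 read [C3 read from I: others=['C1=M'] -> C3=S, others downsized to S] -> [I,S,I,S] [MISS #3: read from I]
Op 5: C3 write [C3 write: invalidate ['C1=S'] -> C3=M] -> [I,I,I,M] [MISS #4: write from S]
Op 6: C1 write [C1 write: invalidate ['C3=M'] -> C1=M] -> [I,M,I,I] [MISS #5: write from I]
Op 7: C2 read [C2 read from I: others=['C1=M'] -> C2=S, others downsized to S] -> [I,S,S,I] [MISS #6: read from I]
Op 8: C1 write [C1 write: invalidate ['C2=S'] -> C1=M] -> [I,M,I,I] [MISS #7: write from S]
Op 9: C3 write [C3 write: invalidate ['C1=M'] -> C3=M] -> [I,I,I,M] [MISS #8: write from I]
Op 10: C0 write [C0 write: invalidate ['C3=M'] -> C0=M] -> [M,I,I,I] [MISS #9: write from I]
Op 11: C3 write [C3 write: invalidate ['C0=M'] -> C3=M] -> [I,I,I,M] [MISS #10: write from I]
Op 12: C3 read [C3 read: already in M, no change] -> [I,I,I,M] [hit: read from M]

Answer: 10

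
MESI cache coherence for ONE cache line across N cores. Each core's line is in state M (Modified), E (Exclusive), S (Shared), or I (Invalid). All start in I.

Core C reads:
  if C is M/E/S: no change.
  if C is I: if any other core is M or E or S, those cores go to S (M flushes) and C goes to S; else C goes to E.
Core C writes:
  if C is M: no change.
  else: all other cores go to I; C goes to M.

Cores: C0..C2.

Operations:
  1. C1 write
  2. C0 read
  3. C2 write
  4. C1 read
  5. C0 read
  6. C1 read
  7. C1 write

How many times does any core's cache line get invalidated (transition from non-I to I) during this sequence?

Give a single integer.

Op 1: C1 write [C1 write: invalidate none -> C1=M] -> [I,M,I] (invalidations this op: 0; running total: 0)
Op 2: C0 read [C0 read from I: others=['C1=M'] -> C0=S, others downsized to S] -> [S,S,I] (invalidations this op: 0; running total: 0)
Op 3: C2 write [C2 write: invalidate ['C0=S', 'C1=S'] -> C2=M] -> [I,I,M] (invalidations this op: 2; running total: 2)
Op 4: C1 read [C1 read from I: others=['C2=M'] -> C1=S, others downsized to S] -> [I,S,S] (invalidations this op: 0; running total: 2)
Op 5: C0 read [C0 read from I: others=['C1=S', 'C2=S'] -> C0=S, others downsized to S] -> [S,S,S] (invalidations this op: 0; running total: 2)
Op 6: C1 read [C1 read: already in S, no change] -> [S,S,S] (invalidations this op: 0; running total: 2)
Op 7: C1 write [C1 write: invalidate ['C0=S', 'C2=S'] -> C1=M] -> [I,M,I] (invalidations this op: 2; running total: 4)

Answer: 4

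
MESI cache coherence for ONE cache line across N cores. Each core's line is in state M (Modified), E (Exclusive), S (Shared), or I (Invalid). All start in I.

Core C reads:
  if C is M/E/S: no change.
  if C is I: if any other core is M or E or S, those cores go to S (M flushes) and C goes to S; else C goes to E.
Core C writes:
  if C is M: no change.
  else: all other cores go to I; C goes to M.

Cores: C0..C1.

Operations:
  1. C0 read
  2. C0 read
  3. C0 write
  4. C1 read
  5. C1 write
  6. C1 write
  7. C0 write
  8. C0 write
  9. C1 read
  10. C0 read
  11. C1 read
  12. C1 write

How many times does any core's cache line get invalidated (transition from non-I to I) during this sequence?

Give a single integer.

Op 1: C0 read [C0 read from I: no other sharers -> C0=E (exclusive)] -> [E,I] (invalidations this op: 0; running total: 0)
Op 2: C0 read [C0 read: already in E, no change] -> [E,I] (invalidations this op: 0; running total: 0)
Op 3: C0 write [C0 write: invalidate none -> C0=M] -> [M,I] (invalidations this op: 0; running total: 0)
Op 4: C1 read [C1 read from I: others=['C0=M'] -> C1=S, others downsized to S] -> [S,S] (invalidations this op: 0; running total: 0)
Op 5: C1 write [C1 write: invalidate ['C0=S'] -> C1=M] -> [I,M] (invalidations this op: 1; running total: 1)
Op 6: C1 write [C1 write: already M (modified), no change] -> [I,M] (invalidations this op: 0; running total: 1)
Op 7: C0 write [C0 write: invalidate ['C1=M'] -> C0=M] -> [M,I] (invalidations this op: 1; running total: 2)
Op 8: C0 write [C0 write: already M (modified), no change] -> [M,I] (invalidations this op: 0; running total: 2)
Op 9: C1 read [C1 read from I: others=['C0=M'] -> C1=S, others downsized to S] -> [S,S] (invalidations this op: 0; running total: 2)
Op 10: C0 read [C0 read: already in S, no change] -> [S,S] (invalidations this op: 0; running total: 2)
Op 11: C1 read [C1 read: already in S, no change] -> [S,S] (invalidations this op: 0; running total: 2)
Op 12: C1 write [C1 write: invalidate ['C0=S'] -> C1=M] -> [I,M] (invalidations this op: 1; running total: 3)

Answer: 3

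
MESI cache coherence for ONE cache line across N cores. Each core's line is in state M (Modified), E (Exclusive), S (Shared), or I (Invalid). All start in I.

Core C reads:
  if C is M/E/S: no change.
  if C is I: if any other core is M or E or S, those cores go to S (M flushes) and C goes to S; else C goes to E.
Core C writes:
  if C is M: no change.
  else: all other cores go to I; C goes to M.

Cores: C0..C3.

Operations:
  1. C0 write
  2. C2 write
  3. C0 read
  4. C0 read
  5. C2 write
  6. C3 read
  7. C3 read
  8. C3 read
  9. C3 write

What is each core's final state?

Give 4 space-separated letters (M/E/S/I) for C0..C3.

Op 1: C0 write [C0 write: invalidate none -> C0=M] -> [M,I,I,I]
Op 2: C2 write [C2 write: invalidate ['C0=M'] -> C2=M] -> [I,I,M,I]
Op 3: C0 read [C0 read from I: others=['C2=M'] -> C0=S, others downsized to S] -> [S,I,S,I]
Op 4: C0 read [C0 read: already in S, no change] -> [S,I,S,I]
Op 5: C2 write [C2 write: invalidate ['C0=S'] -> C2=M] -> [I,I,M,I]
Op 6: C3 read [C3 read from I: others=['C2=M'] -> C3=S, others downsized to S] -> [I,I,S,S]
Op 7: C3 read [C3 read: already in S, no change] -> [I,I,S,S]
Op 8: C3 read [C3 read: already in S, no change] -> [I,I,S,S]
Op 9: C3 write [C3 write: invalidate ['C2=S'] -> C3=M] -> [I,I,I,M]

Answer: I I I M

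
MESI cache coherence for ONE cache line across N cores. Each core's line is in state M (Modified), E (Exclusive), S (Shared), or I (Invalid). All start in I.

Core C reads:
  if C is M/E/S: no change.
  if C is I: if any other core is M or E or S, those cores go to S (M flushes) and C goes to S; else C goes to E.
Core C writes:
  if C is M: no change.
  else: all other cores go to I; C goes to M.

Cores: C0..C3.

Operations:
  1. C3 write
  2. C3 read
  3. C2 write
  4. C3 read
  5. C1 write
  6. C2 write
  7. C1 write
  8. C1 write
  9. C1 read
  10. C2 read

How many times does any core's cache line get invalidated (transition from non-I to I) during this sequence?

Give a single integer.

Op 1: C3 write [C3 write: invalidate none -> C3=M] -> [I,I,I,M] (invalidations this op: 0; running total: 0)
Op 2: C3 read [C3 read: already in M, no change] -> [I,I,I,M] (invalidations this op: 0; running total: 0)
Op 3: C2 write [C2 write: invalidate ['C3=M'] -> C2=M] -> [I,I,M,I] (invalidations this op: 1; running total: 1)
Op 4: C3 read [C3 read from I: others=['C2=M'] -> C3=S, others downsized to S] -> [I,I,S,S] (invalidations this op: 0; running total: 1)
Op 5: C1 write [C1 write: invalidate ['C2=S', 'C3=S'] -> C1=M] -> [I,M,I,I] (invalidations this op: 2; running total: 3)
Op 6: C2 write [C2 write: invalidate ['C1=M'] -> C2=M] -> [I,I,M,I] (invalidations this op: 1; running total: 4)
Op 7: C1 write [C1 write: invalidate ['C2=M'] -> C1=M] -> [I,M,I,I] (invalidations this op: 1; running total: 5)
Op 8: C1 write [C1 write: already M (modified), no change] -> [I,M,I,I] (invalidations this op: 0; running total: 5)
Op 9: C1 read [C1 read: already in M, no change] -> [I,M,I,I] (invalidations this op: 0; running total: 5)
Op 10: C2 read [C2 read from I: others=['C1=M'] -> C2=S, others downsized to S] -> [I,S,S,I] (invalidations this op: 0; running total: 5)

Answer: 5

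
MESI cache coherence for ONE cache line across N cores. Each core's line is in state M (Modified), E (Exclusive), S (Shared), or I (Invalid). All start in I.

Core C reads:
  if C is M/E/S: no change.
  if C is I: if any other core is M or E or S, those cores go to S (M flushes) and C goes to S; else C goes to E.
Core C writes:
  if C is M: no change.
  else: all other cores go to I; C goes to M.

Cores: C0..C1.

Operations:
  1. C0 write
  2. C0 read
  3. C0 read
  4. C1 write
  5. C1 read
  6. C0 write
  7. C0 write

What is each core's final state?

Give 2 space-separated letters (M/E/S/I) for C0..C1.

Answer: M I

Derivation:
Op 1: C0 write [C0 write: invalidate none -> C0=M] -> [M,I]
Op 2: C0 read [C0 read: already in M, no change] -> [M,I]
Op 3: C0 read [C0 read: already in M, no change] -> [M,I]
Op 4: C1 write [C1 write: invalidate ['C0=M'] -> C1=M] -> [I,M]
Op 5: C1 read [C1 read: already in M, no change] -> [I,M]
Op 6: C0 write [C0 write: invalidate ['C1=M'] -> C0=M] -> [M,I]
Op 7: C0 write [C0 write: already M (modified), no change] -> [M,I]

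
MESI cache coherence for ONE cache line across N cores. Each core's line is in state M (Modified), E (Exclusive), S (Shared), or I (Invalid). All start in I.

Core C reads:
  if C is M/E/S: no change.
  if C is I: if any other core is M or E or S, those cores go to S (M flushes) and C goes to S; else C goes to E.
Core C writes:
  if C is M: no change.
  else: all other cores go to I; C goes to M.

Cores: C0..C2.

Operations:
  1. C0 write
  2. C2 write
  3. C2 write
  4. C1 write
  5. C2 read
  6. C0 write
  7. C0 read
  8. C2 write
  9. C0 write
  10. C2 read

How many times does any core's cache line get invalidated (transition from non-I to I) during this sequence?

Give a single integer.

Op 1: C0 write [C0 write: invalidate none -> C0=M] -> [M,I,I] (invalidations this op: 0; running total: 0)
Op 2: C2 write [C2 write: invalidate ['C0=M'] -> C2=M] -> [I,I,M] (invalidations this op: 1; running total: 1)
Op 3: C2 write [C2 write: already M (modified), no change] -> [I,I,M] (invalidations this op: 0; running total: 1)
Op 4: C1 write [C1 write: invalidate ['C2=M'] -> C1=M] -> [I,M,I] (invalidations this op: 1; running total: 2)
Op 5: C2 read [C2 read from I: others=['C1=M'] -> C2=S, others downsized to S] -> [I,S,S] (invalidations this op: 0; running total: 2)
Op 6: C0 write [C0 write: invalidate ['C1=S', 'C2=S'] -> C0=M] -> [M,I,I] (invalidations this op: 2; running total: 4)
Op 7: C0 read [C0 read: already in M, no change] -> [M,I,I] (invalidations this op: 0; running total: 4)
Op 8: C2 write [C2 write: invalidate ['C0=M'] -> C2=M] -> [I,I,M] (invalidations this op: 1; running total: 5)
Op 9: C0 write [C0 write: invalidate ['C2=M'] -> C0=M] -> [M,I,I] (invalidations this op: 1; running total: 6)
Op 10: C2 read [C2 read from I: others=['C0=M'] -> C2=S, others downsized to S] -> [S,I,S] (invalidations this op: 0; running total: 6)

Answer: 6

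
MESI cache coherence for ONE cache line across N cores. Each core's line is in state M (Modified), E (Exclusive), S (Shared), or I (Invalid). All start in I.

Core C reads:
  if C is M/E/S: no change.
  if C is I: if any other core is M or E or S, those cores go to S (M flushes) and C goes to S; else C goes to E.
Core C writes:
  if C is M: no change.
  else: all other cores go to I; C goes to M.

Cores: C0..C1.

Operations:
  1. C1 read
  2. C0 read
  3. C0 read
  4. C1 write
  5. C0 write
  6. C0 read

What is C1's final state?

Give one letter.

Op 1: C1 read [C1 read from I: no other sharers -> C1=E (exclusive)] -> [I,E]
Op 2: C0 read [C0 read from I: others=['C1=E'] -> C0=S, others downsized to S] -> [S,S]
Op 3: C0 read [C0 read: already in S, no change] -> [S,S]
Op 4: C1 write [C1 write: invalidate ['C0=S'] -> C1=M] -> [I,M]
Op 5: C0 write [C0 write: invalidate ['C1=M'] -> C0=M] -> [M,I]
Op 6: C0 read [C0 read: already in M, no change] -> [M,I]

Answer: I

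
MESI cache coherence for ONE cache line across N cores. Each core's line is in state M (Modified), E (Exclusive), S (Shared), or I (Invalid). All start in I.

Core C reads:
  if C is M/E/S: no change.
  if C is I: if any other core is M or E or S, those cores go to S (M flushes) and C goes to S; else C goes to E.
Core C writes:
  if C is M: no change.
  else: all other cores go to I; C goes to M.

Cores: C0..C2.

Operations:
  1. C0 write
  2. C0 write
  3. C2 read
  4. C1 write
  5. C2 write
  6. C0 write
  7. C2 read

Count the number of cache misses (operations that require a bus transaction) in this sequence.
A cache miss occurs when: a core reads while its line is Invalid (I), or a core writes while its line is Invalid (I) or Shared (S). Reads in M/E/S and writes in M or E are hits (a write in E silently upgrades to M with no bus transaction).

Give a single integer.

Op 1: C0 write [C0 write: invalidate none -> C0=M] -> [M,I,I] [MISS #1: write from I]
Op 2: C0 write [C0 write: already M (modified), no change] -> [M,I,I] [hit: write from M]
Op 3: C2 read [C2 read from I: others=['C0=M'] -> C2=S, others downsized to S] -> [S,I,S] [MISS #2: read from I]
Op 4: C1 write [C1 write: invalidate ['C0=S', 'C2=S'] -> C1=M] -> [I,M,I] [MISS #3: write from I]
Op 5: C2 write [C2 write: invalidate ['C1=M'] -> C2=M] -> [I,I,M] [MISS #4: write from I]
Op 6: C0 write [C0 write: invalidate ['C2=M'] -> C0=M] -> [M,I,I] [MISS #5: write from I]
Op 7: C2 read [C2 read from I: others=['C0=M'] -> C2=S, others downsized to S] -> [S,I,S] [MISS #6: read from I]

Answer: 6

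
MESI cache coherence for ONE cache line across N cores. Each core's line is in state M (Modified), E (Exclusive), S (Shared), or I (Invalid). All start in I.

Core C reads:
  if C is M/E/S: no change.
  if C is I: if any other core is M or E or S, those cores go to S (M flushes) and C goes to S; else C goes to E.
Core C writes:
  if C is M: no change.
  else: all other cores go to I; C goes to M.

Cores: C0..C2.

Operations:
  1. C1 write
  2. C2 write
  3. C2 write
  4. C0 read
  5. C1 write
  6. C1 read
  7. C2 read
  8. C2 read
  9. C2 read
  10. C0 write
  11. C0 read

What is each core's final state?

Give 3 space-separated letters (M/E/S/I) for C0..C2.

Answer: M I I

Derivation:
Op 1: C1 write [C1 write: invalidate none -> C1=M] -> [I,M,I]
Op 2: C2 write [C2 write: invalidate ['C1=M'] -> C2=M] -> [I,I,M]
Op 3: C2 write [C2 write: already M (modified), no change] -> [I,I,M]
Op 4: C0 read [C0 read from I: others=['C2=M'] -> C0=S, others downsized to S] -> [S,I,S]
Op 5: C1 write [C1 write: invalidate ['C0=S', 'C2=S'] -> C1=M] -> [I,M,I]
Op 6: C1 read [C1 read: already in M, no change] -> [I,M,I]
Op 7: C2 read [C2 read from I: others=['C1=M'] -> C2=S, others downsized to S] -> [I,S,S]
Op 8: C2 read [C2 read: already in S, no change] -> [I,S,S]
Op 9: C2 read [C2 read: already in S, no change] -> [I,S,S]
Op 10: C0 write [C0 write: invalidate ['C1=S', 'C2=S'] -> C0=M] -> [M,I,I]
Op 11: C0 read [C0 read: already in M, no change] -> [M,I,I]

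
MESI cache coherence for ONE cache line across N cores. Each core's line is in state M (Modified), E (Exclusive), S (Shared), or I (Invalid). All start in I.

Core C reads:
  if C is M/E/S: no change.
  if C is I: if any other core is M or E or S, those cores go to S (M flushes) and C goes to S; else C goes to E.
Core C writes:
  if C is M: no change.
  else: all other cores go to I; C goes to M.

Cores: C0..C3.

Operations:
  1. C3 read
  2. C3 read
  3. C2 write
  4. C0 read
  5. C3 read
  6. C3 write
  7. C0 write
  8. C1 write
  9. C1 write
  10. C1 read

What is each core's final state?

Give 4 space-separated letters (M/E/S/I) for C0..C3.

Answer: I M I I

Derivation:
Op 1: C3 read [C3 read from I: no other sharers -> C3=E (exclusive)] -> [I,I,I,E]
Op 2: C3 read [C3 read: already in E, no change] -> [I,I,I,E]
Op 3: C2 write [C2 write: invalidate ['C3=E'] -> C2=M] -> [I,I,M,I]
Op 4: C0 read [C0 read from I: others=['C2=M'] -> C0=S, others downsized to S] -> [S,I,S,I]
Op 5: C3 read [C3 read from I: others=['C0=S', 'C2=S'] -> C3=S, others downsized to S] -> [S,I,S,S]
Op 6: C3 write [C3 write: invalidate ['C0=S', 'C2=S'] -> C3=M] -> [I,I,I,M]
Op 7: C0 write [C0 write: invalidate ['C3=M'] -> C0=M] -> [M,I,I,I]
Op 8: C1 write [C1 write: invalidate ['C0=M'] -> C1=M] -> [I,M,I,I]
Op 9: C1 write [C1 write: already M (modified), no change] -> [I,M,I,I]
Op 10: C1 read [C1 read: already in M, no change] -> [I,M,I,I]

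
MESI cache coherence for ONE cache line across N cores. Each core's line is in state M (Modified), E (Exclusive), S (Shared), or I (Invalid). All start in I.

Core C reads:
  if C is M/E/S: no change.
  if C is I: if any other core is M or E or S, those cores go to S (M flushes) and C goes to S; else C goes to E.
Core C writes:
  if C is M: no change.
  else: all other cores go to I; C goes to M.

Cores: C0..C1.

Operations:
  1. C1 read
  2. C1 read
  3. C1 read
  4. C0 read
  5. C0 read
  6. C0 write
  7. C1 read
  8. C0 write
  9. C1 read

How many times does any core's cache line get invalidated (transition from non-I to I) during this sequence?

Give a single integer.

Op 1: C1 read [C1 read from I: no other sharers -> C1=E (exclusive)] -> [I,E] (invalidations this op: 0; running total: 0)
Op 2: C1 read [C1 read: already in E, no change] -> [I,E] (invalidations this op: 0; running total: 0)
Op 3: C1 read [C1 read: already in E, no change] -> [I,E] (invalidations this op: 0; running total: 0)
Op 4: C0 read [C0 read from I: others=['C1=E'] -> C0=S, others downsized to S] -> [S,S] (invalidations this op: 0; running total: 0)
Op 5: C0 read [C0 read: already in S, no change] -> [S,S] (invalidations this op: 0; running total: 0)
Op 6: C0 write [C0 write: invalidate ['C1=S'] -> C0=M] -> [M,I] (invalidations this op: 1; running total: 1)
Op 7: C1 read [C1 read from I: others=['C0=M'] -> C1=S, others downsized to S] -> [S,S] (invalidations this op: 0; running total: 1)
Op 8: C0 write [C0 write: invalidate ['C1=S'] -> C0=M] -> [M,I] (invalidations this op: 1; running total: 2)
Op 9: C1 read [C1 read from I: others=['C0=M'] -> C1=S, others downsized to S] -> [S,S] (invalidations this op: 0; running total: 2)

Answer: 2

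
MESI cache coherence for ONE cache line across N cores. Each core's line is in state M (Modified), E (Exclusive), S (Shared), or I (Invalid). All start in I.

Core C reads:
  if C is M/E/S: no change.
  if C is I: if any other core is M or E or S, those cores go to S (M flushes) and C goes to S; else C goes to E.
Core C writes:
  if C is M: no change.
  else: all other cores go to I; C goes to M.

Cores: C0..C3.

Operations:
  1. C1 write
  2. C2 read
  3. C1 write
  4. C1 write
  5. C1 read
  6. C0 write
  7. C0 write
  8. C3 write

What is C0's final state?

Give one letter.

Op 1: C1 write [C1 write: invalidate none -> C1=M] -> [I,M,I,I]
Op 2: C2 read [C2 read from I: others=['C1=M'] -> C2=S, others downsized to S] -> [I,S,S,I]
Op 3: C1 write [C1 write: invalidate ['C2=S'] -> C1=M] -> [I,M,I,I]
Op 4: C1 write [C1 write: already M (modified), no change] -> [I,M,I,I]
Op 5: C1 read [C1 read: already in M, no change] -> [I,M,I,I]
Op 6: C0 write [C0 write: invalidate ['C1=M'] -> C0=M] -> [M,I,I,I]
Op 7: C0 write [C0 write: already M (modified), no change] -> [M,I,I,I]
Op 8: C3 write [C3 write: invalidate ['C0=M'] -> C3=M] -> [I,I,I,M]

Answer: I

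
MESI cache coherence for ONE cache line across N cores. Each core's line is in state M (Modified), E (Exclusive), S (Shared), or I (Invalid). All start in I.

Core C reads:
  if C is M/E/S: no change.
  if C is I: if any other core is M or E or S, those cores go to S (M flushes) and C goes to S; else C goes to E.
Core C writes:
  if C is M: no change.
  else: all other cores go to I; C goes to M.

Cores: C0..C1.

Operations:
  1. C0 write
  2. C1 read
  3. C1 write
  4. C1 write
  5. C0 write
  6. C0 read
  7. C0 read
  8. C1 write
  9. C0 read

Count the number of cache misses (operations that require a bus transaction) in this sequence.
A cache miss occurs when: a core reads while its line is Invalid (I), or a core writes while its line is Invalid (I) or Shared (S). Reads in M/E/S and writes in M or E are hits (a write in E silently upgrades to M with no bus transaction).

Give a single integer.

Answer: 6

Derivation:
Op 1: C0 write [C0 write: invalidate none -> C0=M] -> [M,I] [MISS #1: write from I]
Op 2: C1 read [C1 read from I: others=['C0=M'] -> C1=S, others downsized to S] -> [S,S] [MISS #2: read from I]
Op 3: C1 write [C1 write: invalidate ['C0=S'] -> C1=M] -> [I,M] [MISS #3: write from S]
Op 4: C1 write [C1 write: already M (modified), no change] -> [I,M] [hit: write from M]
Op 5: C0 write [C0 write: invalidate ['C1=M'] -> C0=M] -> [M,I] [MISS #4: write from I]
Op 6: C0 read [C0 read: already in M, no change] -> [M,I] [hit: read from M]
Op 7: C0 read [C0 read: already in M, no change] -> [M,I] [hit: read from M]
Op 8: C1 write [C1 write: invalidate ['C0=M'] -> C1=M] -> [I,M] [MISS #5: write from I]
Op 9: C0 read [C0 read from I: others=['C1=M'] -> C0=S, others downsized to S] -> [S,S] [MISS #6: read from I]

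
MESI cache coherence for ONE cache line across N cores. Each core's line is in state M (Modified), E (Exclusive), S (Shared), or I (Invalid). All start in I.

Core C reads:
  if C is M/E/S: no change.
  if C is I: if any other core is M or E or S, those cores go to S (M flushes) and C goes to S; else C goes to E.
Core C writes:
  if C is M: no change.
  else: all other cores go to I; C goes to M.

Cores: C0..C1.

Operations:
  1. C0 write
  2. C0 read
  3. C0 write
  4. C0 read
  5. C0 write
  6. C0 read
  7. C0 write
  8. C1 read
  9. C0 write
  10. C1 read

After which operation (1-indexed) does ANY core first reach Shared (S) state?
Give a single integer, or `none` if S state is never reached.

Op 1: C0 write [C0 write: invalidate none -> C0=M] -> [M,I]
Op 2: C0 read [C0 read: already in M, no change] -> [M,I]
Op 3: C0 write [C0 write: already M (modified), no change] -> [M,I]
Op 4: C0 read [C0 read: already in M, no change] -> [M,I]
Op 5: C0 write [C0 write: already M (modified), no change] -> [M,I]
Op 6: C0 read [C0 read: already in M, no change] -> [M,I]
Op 7: C0 write [C0 write: already M (modified), no change] -> [M,I]
Op 8: C1 read [C1 read from I: others=['C0=M'] -> C1=S, others downsized to S] -> [S,S]
  -> First S state at op 8; remaining ops need not be traced.

Answer: 8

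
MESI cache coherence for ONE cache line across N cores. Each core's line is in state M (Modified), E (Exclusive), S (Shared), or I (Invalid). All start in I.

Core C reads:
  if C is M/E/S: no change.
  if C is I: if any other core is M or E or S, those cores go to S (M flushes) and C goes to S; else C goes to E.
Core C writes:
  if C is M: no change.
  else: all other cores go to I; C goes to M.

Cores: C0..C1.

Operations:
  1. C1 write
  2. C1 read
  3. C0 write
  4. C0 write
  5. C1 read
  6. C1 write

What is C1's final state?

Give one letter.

Op 1: C1 write [C1 write: invalidate none -> C1=M] -> [I,M]
Op 2: C1 read [C1 read: already in M, no change] -> [I,M]
Op 3: C0 write [C0 write: invalidate ['C1=M'] -> C0=M] -> [M,I]
Op 4: C0 write [C0 write: already M (modified), no change] -> [M,I]
Op 5: C1 read [C1 read from I: others=['C0=M'] -> C1=S, others downsized to S] -> [S,S]
Op 6: C1 write [C1 write: invalidate ['C0=S'] -> C1=M] -> [I,M]

Answer: M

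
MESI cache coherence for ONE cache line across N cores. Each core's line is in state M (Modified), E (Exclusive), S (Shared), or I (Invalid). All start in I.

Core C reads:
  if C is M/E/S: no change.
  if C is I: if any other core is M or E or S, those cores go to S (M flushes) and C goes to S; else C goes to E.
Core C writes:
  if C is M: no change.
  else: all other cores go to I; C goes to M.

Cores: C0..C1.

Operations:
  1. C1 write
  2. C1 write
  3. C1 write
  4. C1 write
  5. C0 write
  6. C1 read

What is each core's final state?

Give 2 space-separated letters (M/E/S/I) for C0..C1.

Op 1: C1 write [C1 write: invalidate none -> C1=M] -> [I,M]
Op 2: C1 write [C1 write: already M (modified), no change] -> [I,M]
Op 3: C1 write [C1 write: already M (modified), no change] -> [I,M]
Op 4: C1 write [C1 write: already M (modified), no change] -> [I,M]
Op 5: C0 write [C0 write: invalidate ['C1=M'] -> C0=M] -> [M,I]
Op 6: C1 read [C1 read from I: others=['C0=M'] -> C1=S, others downsized to S] -> [S,S]

Answer: S S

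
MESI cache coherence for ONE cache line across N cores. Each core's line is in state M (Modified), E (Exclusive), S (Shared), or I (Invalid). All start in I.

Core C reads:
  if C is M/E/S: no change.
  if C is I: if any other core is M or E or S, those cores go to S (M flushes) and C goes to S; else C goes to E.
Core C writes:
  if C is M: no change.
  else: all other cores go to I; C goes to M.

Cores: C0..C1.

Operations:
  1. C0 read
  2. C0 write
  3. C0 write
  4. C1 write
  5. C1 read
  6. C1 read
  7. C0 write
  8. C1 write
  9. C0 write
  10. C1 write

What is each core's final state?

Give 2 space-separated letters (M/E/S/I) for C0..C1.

Op 1: C0 read [C0 read from I: no other sharers -> C0=E (exclusive)] -> [E,I]
Op 2: C0 write [C0 write: invalidate none -> C0=M] -> [M,I]
Op 3: C0 write [C0 write: already M (modified), no change] -> [M,I]
Op 4: C1 write [C1 write: invalidate ['C0=M'] -> C1=M] -> [I,M]
Op 5: C1 read [C1 read: already in M, no change] -> [I,M]
Op 6: C1 read [C1 read: already in M, no change] -> [I,M]
Op 7: C0 write [C0 write: invalidate ['C1=M'] -> C0=M] -> [M,I]
Op 8: C1 write [C1 write: invalidate ['C0=M'] -> C1=M] -> [I,M]
Op 9: C0 write [C0 write: invalidate ['C1=M'] -> C0=M] -> [M,I]
Op 10: C1 write [C1 write: invalidate ['C0=M'] -> C1=M] -> [I,M]

Answer: I M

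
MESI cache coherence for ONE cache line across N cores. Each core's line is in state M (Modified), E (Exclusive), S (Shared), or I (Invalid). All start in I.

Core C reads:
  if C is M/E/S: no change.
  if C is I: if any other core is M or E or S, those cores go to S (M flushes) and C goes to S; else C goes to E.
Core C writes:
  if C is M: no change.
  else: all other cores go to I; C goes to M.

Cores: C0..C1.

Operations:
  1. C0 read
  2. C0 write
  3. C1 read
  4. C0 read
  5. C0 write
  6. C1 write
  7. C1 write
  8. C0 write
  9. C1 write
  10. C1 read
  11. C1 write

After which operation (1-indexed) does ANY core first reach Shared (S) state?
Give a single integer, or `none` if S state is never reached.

Op 1: C0 read [C0 read from I: no other sharers -> C0=E (exclusive)] -> [E,I]
Op 2: C0 write [C0 write: invalidate none -> C0=M] -> [M,I]
Op 3: C1 read [C1 read from I: others=['C0=M'] -> C1=S, others downsized to S] -> [S,S]
  -> First S state at op 3; remaining ops need not be traced.

Answer: 3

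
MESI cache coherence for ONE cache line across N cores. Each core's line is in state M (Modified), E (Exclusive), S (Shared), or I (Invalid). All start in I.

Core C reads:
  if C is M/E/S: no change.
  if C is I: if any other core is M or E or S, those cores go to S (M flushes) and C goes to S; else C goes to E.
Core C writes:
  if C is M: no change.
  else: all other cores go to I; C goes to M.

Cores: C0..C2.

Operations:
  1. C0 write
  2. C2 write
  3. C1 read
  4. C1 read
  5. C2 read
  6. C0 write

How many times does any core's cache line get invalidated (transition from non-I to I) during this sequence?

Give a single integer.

Answer: 3

Derivation:
Op 1: C0 write [C0 write: invalidate none -> C0=M] -> [M,I,I] (invalidations this op: 0; running total: 0)
Op 2: C2 write [C2 write: invalidate ['C0=M'] -> C2=M] -> [I,I,M] (invalidations this op: 1; running total: 1)
Op 3: C1 read [C1 read from I: others=['C2=M'] -> C1=S, others downsized to S] -> [I,S,S] (invalidations this op: 0; running total: 1)
Op 4: C1 read [C1 read: already in S, no change] -> [I,S,S] (invalidations this op: 0; running total: 1)
Op 5: C2 read [C2 read: already in S, no change] -> [I,S,S] (invalidations this op: 0; running total: 1)
Op 6: C0 write [C0 write: invalidate ['C1=S', 'C2=S'] -> C0=M] -> [M,I,I] (invalidations this op: 2; running total: 3)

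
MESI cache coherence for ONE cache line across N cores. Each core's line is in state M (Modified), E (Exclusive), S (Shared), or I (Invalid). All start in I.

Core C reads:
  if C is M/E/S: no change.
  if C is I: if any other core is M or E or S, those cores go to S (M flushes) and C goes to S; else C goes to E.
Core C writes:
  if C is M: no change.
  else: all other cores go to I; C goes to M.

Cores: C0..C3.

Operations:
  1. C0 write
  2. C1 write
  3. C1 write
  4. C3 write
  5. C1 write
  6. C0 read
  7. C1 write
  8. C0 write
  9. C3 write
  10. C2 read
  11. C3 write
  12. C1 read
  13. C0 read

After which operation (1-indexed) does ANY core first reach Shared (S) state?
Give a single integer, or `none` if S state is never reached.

Op 1: C0 write [C0 write: invalidate none -> C0=M] -> [M,I,I,I]
Op 2: C1 write [C1 write: invalidate ['C0=M'] -> C1=M] -> [I,M,I,I]
Op 3: C1 write [C1 write: already M (modified), no change] -> [I,M,I,I]
Op 4: C3 write [C3 write: invalidate ['C1=M'] -> C3=M] -> [I,I,I,M]
Op 5: C1 write [C1 write: invalidate ['C3=M'] -> C1=M] -> [I,M,I,I]
Op 6: C0 read [C0 read from I: others=['C1=M'] -> C0=S, others downsized to S] -> [S,S,I,I]
  -> First S state at op 6; remaining ops need not be traced.

Answer: 6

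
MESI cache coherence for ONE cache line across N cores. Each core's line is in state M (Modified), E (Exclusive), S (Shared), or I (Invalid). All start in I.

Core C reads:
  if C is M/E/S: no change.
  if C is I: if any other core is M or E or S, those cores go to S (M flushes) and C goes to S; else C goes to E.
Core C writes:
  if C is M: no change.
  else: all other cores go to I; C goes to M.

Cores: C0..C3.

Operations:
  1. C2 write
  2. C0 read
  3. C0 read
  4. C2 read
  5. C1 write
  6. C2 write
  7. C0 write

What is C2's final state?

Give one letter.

Op 1: C2 write [C2 write: invalidate none -> C2=M] -> [I,I,M,I]
Op 2: C0 read [C0 read from I: others=['C2=M'] -> C0=S, others downsized to S] -> [S,I,S,I]
Op 3: C0 read [C0 read: already in S, no change] -> [S,I,S,I]
Op 4: C2 read [C2 read: already in S, no change] -> [S,I,S,I]
Op 5: C1 write [C1 write: invalidate ['C0=S', 'C2=S'] -> C1=M] -> [I,M,I,I]
Op 6: C2 write [C2 write: invalidate ['C1=M'] -> C2=M] -> [I,I,M,I]
Op 7: C0 write [C0 write: invalidate ['C2=M'] -> C0=M] -> [M,I,I,I]

Answer: I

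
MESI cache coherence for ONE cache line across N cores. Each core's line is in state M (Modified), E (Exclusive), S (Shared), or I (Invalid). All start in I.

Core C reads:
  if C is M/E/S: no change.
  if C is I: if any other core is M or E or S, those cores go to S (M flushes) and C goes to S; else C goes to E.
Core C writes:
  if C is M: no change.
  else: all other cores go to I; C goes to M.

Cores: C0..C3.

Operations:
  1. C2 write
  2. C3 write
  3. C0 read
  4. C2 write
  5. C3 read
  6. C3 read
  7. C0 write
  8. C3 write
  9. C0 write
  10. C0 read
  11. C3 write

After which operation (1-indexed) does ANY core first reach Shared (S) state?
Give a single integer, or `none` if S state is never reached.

Answer: 3

Derivation:
Op 1: C2 write [C2 write: invalidate none -> C2=M] -> [I,I,M,I]
Op 2: C3 write [C3 write: invalidate ['C2=M'] -> C3=M] -> [I,I,I,M]
Op 3: C0 read [C0 read from I: others=['C3=M'] -> C0=S, others downsized to S] -> [S,I,I,S]
  -> First S state at op 3; remaining ops need not be traced.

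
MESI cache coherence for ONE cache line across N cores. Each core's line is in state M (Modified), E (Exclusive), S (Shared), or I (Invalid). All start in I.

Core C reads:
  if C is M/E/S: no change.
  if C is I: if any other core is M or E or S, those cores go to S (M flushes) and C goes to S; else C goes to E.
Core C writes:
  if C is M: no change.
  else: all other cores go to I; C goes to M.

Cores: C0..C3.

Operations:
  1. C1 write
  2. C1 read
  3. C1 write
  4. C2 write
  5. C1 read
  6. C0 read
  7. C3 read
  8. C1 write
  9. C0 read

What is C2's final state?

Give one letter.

Answer: I

Derivation:
Op 1: C1 write [C1 write: invalidate none -> C1=M] -> [I,M,I,I]
Op 2: C1 read [C1 read: already in M, no change] -> [I,M,I,I]
Op 3: C1 write [C1 write: already M (modified), no change] -> [I,M,I,I]
Op 4: C2 write [C2 write: invalidate ['C1=M'] -> C2=M] -> [I,I,M,I]
Op 5: C1 read [C1 read from I: others=['C2=M'] -> C1=S, others downsized to S] -> [I,S,S,I]
Op 6: C0 read [C0 read from I: others=['C1=S', 'C2=S'] -> C0=S, others downsized to S] -> [S,S,S,I]
Op 7: C3 read [C3 read from I: others=['C0=S', 'C1=S', 'C2=S'] -> C3=S, others downsized to S] -> [S,S,S,S]
Op 8: C1 write [C1 write: invalidate ['C0=S', 'C2=S', 'C3=S'] -> C1=M] -> [I,M,I,I]
Op 9: C0 read [C0 read from I: others=['C1=M'] -> C0=S, others downsized to S] -> [S,S,I,I]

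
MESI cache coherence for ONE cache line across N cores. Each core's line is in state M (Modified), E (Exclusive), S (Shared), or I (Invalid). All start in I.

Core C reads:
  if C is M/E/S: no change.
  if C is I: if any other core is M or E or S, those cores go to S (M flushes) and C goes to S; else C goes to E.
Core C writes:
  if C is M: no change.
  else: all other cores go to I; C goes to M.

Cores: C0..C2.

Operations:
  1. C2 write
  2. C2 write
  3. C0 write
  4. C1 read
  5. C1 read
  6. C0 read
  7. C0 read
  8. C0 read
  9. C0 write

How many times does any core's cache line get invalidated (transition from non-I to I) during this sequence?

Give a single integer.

Op 1: C2 write [C2 write: invalidate none -> C2=M] -> [I,I,M] (invalidations this op: 0; running total: 0)
Op 2: C2 write [C2 write: already M (modified), no change] -> [I,I,M] (invalidations this op: 0; running total: 0)
Op 3: C0 write [C0 write: invalidate ['C2=M'] -> C0=M] -> [M,I,I] (invalidations this op: 1; running total: 1)
Op 4: C1 read [C1 read from I: others=['C0=M'] -> C1=S, others downsized to S] -> [S,S,I] (invalidations this op: 0; running total: 1)
Op 5: C1 read [C1 read: already in S, no change] -> [S,S,I] (invalidations this op: 0; running total: 1)
Op 6: C0 read [C0 read: already in S, no change] -> [S,S,I] (invalidations this op: 0; running total: 1)
Op 7: C0 read [C0 read: already in S, no change] -> [S,S,I] (invalidations this op: 0; running total: 1)
Op 8: C0 read [C0 read: already in S, no change] -> [S,S,I] (invalidations this op: 0; running total: 1)
Op 9: C0 write [C0 write: invalidate ['C1=S'] -> C0=M] -> [M,I,I] (invalidations this op: 1; running total: 2)

Answer: 2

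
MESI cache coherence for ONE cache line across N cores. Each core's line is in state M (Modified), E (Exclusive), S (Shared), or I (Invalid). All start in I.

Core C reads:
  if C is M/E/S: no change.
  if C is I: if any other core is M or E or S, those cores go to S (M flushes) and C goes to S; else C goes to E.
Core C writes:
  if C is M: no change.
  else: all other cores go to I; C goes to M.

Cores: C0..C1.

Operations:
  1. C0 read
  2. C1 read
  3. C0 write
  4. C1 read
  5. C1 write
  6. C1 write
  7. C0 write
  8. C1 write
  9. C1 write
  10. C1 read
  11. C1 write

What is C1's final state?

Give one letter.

Answer: M

Derivation:
Op 1: C0 read [C0 read from I: no other sharers -> C0=E (exclusive)] -> [E,I]
Op 2: C1 read [C1 read from I: others=['C0=E'] -> C1=S, others downsized to S] -> [S,S]
Op 3: C0 write [C0 write: invalidate ['C1=S'] -> C0=M] -> [M,I]
Op 4: C1 read [C1 read from I: others=['C0=M'] -> C1=S, others downsized to S] -> [S,S]
Op 5: C1 write [C1 write: invalidate ['C0=S'] -> C1=M] -> [I,M]
Op 6: C1 write [C1 write: already M (modified), no change] -> [I,M]
Op 7: C0 write [C0 write: invalidate ['C1=M'] -> C0=M] -> [M,I]
Op 8: C1 write [C1 write: invalidate ['C0=M'] -> C1=M] -> [I,M]
Op 9: C1 write [C1 write: already M (modified), no change] -> [I,M]
Op 10: C1 read [C1 read: already in M, no change] -> [I,M]
Op 11: C1 write [C1 write: already M (modified), no change] -> [I,M]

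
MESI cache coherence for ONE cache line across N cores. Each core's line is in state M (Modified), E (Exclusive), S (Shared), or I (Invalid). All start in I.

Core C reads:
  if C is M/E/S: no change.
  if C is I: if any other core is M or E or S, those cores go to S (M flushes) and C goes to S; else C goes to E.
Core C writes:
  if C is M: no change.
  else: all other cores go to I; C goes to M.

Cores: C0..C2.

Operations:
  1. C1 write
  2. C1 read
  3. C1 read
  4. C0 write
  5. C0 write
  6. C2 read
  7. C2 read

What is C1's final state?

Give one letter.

Answer: I

Derivation:
Op 1: C1 write [C1 write: invalidate none -> C1=M] -> [I,M,I]
Op 2: C1 read [C1 read: already in M, no change] -> [I,M,I]
Op 3: C1 read [C1 read: already in M, no change] -> [I,M,I]
Op 4: C0 write [C0 write: invalidate ['C1=M'] -> C0=M] -> [M,I,I]
Op 5: C0 write [C0 write: already M (modified), no change] -> [M,I,I]
Op 6: C2 read [C2 read from I: others=['C0=M'] -> C2=S, others downsized to S] -> [S,I,S]
Op 7: C2 read [C2 read: already in S, no change] -> [S,I,S]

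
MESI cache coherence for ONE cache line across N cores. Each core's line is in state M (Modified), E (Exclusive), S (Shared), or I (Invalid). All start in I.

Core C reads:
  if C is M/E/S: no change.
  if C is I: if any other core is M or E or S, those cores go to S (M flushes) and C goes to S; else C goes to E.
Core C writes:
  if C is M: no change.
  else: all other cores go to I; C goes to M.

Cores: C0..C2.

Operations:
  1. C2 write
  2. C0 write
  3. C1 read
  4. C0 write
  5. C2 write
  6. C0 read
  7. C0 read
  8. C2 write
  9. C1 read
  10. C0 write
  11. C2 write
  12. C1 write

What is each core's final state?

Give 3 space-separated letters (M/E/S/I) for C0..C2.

Op 1: C2 write [C2 write: invalidate none -> C2=M] -> [I,I,M]
Op 2: C0 write [C0 write: invalidate ['C2=M'] -> C0=M] -> [M,I,I]
Op 3: C1 read [C1 read from I: others=['C0=M'] -> C1=S, others downsized to S] -> [S,S,I]
Op 4: C0 write [C0 write: invalidate ['C1=S'] -> C0=M] -> [M,I,I]
Op 5: C2 write [C2 write: invalidate ['C0=M'] -> C2=M] -> [I,I,M]
Op 6: C0 read [C0 read from I: others=['C2=M'] -> C0=S, others downsized to S] -> [S,I,S]
Op 7: C0 read [C0 read: already in S, no change] -> [S,I,S]
Op 8: C2 write [C2 write: invalidate ['C0=S'] -> C2=M] -> [I,I,M]
Op 9: C1 read [C1 read from I: others=['C2=M'] -> C1=S, others downsized to S] -> [I,S,S]
Op 10: C0 write [C0 write: invalidate ['C1=S', 'C2=S'] -> C0=M] -> [M,I,I]
Op 11: C2 write [C2 write: invalidate ['C0=M'] -> C2=M] -> [I,I,M]
Op 12: C1 write [C1 write: invalidate ['C2=M'] -> C1=M] -> [I,M,I]

Answer: I M I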